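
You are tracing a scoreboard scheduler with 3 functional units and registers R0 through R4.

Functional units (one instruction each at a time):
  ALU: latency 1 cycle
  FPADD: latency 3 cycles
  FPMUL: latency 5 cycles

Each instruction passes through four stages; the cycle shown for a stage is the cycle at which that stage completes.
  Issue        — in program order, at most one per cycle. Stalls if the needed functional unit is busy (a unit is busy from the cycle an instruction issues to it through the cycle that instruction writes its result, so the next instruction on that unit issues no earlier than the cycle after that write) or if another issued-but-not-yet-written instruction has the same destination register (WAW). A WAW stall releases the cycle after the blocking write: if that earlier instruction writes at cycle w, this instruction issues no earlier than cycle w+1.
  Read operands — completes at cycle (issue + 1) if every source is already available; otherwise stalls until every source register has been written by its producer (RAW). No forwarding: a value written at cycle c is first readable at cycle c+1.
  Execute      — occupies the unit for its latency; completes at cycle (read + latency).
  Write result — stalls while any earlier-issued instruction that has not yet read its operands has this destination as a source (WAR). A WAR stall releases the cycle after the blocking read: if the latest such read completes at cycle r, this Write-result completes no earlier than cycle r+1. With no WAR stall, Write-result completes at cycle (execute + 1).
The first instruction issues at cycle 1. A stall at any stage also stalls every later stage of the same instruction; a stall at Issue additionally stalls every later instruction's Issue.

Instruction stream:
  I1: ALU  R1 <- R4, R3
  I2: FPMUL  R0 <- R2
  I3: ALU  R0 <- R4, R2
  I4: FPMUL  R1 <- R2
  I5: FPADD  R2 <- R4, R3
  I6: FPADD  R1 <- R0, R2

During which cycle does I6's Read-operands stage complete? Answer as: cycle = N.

  I1 | 1 | 2 | 3 | 4
  I2 | 2 | 3 | 8 | 9
  I3 | 10 | 11 | 12 | 13   WAW R0: wait I2 write@9
  I4 | 11 | 12 | 17 | 18
  I5 | 12 | 13 | 16 | 17
  I6 | 19 | 20 | 23 | 24   WAW R1: wait I4 write@18

cycle = 20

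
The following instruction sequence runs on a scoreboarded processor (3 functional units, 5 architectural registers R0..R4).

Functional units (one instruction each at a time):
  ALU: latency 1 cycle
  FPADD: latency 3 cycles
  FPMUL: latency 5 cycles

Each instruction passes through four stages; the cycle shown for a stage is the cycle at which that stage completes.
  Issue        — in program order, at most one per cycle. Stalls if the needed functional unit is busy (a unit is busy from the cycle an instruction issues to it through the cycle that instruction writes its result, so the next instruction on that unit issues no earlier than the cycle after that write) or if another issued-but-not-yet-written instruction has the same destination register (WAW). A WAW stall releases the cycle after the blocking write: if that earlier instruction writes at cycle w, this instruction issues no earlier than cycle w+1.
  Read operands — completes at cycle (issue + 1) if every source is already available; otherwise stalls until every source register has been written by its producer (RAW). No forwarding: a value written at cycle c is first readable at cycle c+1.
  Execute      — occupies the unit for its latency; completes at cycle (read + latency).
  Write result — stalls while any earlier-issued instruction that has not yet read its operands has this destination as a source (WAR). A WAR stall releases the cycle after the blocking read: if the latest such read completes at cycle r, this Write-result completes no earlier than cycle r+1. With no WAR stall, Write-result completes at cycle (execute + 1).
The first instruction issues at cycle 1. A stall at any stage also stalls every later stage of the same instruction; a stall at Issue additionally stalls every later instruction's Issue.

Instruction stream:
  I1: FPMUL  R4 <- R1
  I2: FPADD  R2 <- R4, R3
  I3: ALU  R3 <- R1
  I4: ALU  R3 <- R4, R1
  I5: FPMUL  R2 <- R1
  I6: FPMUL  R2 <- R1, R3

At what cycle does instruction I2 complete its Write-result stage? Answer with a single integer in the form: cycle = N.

t=1  I1 dispatched to FPMUL
t=2  I1 operands ready | I2 dispatched to FPADD
t=3  I3 dispatched to ALU
t=4  I3 operands ready
t=5  I3 complete
t=7  I1 complete
t=8  R4←I1
t=9  I2 operands ready
t=10  R3←I3
t=11  I4 dispatched to ALU
t=12  I2 complete | I4 operands ready
t=13  R2←I2 | I4 complete
t=14  R3←I4 | I5 dispatched to FPMUL
t=15  I5 operands ready
t=20  I5 complete
t=21  R2←I5
t=22  I6 dispatched to FPMUL
t=23  I6 operands ready
t=28  I6 complete
t=29  R2←I6

cycle = 13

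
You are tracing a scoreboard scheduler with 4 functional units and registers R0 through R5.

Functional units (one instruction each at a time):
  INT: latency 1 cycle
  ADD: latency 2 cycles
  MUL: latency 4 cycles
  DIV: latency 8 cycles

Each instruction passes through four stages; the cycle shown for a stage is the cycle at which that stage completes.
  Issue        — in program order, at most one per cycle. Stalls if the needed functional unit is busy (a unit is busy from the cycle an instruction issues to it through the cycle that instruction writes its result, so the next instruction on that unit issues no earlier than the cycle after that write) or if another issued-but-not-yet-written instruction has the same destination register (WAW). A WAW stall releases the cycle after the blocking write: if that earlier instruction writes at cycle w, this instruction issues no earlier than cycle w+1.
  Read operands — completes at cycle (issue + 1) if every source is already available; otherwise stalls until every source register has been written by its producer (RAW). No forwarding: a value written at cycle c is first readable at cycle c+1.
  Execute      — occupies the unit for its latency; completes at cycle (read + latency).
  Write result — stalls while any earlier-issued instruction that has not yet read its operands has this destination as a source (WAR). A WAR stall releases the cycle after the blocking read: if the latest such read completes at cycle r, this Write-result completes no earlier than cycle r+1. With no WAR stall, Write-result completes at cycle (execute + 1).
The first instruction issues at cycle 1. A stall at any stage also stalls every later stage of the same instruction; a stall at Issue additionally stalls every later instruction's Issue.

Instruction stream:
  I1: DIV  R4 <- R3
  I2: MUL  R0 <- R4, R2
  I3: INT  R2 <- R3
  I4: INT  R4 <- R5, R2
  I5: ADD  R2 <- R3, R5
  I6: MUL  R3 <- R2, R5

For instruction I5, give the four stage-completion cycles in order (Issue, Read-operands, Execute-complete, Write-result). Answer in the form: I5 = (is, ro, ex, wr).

[I1] 1/2/10/11
[I2] 2/12/16/17  (RAW R4: wait I1 write@11)
[I3] 3/4/5/13  (WAR R2: wait I2 read@12)
[I4] 14/15/16/17  (struct: INT busy until I3 writes@13)
[I5] 15/16/18/19
[I6] 18/20/24/25  (struct: MUL busy until I2 writes@17; RAW R2: wait I5 write@19)

I5 = (15, 16, 18, 19)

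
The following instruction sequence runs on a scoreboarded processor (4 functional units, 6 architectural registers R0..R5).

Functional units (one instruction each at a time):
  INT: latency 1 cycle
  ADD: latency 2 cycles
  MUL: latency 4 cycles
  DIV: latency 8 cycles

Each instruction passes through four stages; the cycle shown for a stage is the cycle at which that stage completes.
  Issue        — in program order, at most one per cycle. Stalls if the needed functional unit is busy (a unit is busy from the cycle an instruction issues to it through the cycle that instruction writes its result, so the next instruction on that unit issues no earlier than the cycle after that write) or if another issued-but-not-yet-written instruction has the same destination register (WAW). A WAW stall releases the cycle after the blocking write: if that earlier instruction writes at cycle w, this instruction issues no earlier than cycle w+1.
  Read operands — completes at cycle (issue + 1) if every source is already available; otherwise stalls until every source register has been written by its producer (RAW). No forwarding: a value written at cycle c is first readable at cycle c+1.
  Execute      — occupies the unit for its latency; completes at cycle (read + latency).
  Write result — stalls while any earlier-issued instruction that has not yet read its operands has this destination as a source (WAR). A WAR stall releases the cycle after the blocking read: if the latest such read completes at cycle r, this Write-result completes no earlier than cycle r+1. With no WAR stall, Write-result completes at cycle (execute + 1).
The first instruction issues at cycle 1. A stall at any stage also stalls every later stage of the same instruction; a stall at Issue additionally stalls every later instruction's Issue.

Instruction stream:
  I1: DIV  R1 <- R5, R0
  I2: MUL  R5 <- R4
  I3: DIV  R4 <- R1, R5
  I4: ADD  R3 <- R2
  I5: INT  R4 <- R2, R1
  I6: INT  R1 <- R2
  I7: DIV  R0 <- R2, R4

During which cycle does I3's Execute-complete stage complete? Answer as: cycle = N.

cycle = 21

1) issue 1, read 2, done 10, write 11
2) issue 2, read 3, done 7, write 8
3) issue 12, read 13, done 21, write 22  <struct: DIV busy until I1 writes@11>
4) issue 13, read 14, done 16, write 17
5) issue 23, read 24, done 25, write 26  <WAW R4: wait I3 write@22>
6) issue 27, read 28, done 29, write 30  <struct: INT busy until I5 writes@26>
7) issue 28, read 29, done 37, write 38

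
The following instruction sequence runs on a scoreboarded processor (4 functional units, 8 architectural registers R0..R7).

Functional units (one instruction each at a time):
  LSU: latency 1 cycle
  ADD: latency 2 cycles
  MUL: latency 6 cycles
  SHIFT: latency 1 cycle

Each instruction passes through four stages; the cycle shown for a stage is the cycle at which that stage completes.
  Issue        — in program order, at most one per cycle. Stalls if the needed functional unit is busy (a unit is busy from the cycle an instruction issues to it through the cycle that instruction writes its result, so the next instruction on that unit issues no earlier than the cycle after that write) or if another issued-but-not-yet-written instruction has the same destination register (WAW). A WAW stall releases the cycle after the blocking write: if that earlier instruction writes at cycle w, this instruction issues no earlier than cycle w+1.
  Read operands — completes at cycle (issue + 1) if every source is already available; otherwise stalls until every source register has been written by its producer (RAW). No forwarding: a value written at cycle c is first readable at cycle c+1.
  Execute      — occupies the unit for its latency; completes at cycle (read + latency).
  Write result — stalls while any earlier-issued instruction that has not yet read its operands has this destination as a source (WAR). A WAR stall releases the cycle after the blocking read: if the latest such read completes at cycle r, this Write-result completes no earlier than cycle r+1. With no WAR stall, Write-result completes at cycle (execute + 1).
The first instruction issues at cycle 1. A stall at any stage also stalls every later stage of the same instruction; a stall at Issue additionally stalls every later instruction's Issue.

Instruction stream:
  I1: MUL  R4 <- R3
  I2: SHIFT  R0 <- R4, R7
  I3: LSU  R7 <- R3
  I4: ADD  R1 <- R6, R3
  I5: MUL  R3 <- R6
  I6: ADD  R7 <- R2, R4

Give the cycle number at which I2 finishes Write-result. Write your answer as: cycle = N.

t=1  issue I1 (MUL)
t=2  I1 read-ops | issue I2 (SHIFT)
t=3  issue I3 (LSU)
t=4  I3 read-ops | issue I4 (ADD)
t=5  I3 finished on LSU | I4 read-ops
t=7  I4 finished on ADD
t=8  I1 finished on MUL | I4→R1
t=9  I1→R4
t=10  I2 read-ops | issue I5 (MUL)
t=11  I2 finished on SHIFT | I3→R7 | I5 read-ops
t=12  I2→R0 | issue I6 (ADD)
t=13  I6 read-ops
t=15  I6 finished on ADD
t=16  I6→R7
t=17  I5 finished on MUL
t=18  I5→R3

cycle = 12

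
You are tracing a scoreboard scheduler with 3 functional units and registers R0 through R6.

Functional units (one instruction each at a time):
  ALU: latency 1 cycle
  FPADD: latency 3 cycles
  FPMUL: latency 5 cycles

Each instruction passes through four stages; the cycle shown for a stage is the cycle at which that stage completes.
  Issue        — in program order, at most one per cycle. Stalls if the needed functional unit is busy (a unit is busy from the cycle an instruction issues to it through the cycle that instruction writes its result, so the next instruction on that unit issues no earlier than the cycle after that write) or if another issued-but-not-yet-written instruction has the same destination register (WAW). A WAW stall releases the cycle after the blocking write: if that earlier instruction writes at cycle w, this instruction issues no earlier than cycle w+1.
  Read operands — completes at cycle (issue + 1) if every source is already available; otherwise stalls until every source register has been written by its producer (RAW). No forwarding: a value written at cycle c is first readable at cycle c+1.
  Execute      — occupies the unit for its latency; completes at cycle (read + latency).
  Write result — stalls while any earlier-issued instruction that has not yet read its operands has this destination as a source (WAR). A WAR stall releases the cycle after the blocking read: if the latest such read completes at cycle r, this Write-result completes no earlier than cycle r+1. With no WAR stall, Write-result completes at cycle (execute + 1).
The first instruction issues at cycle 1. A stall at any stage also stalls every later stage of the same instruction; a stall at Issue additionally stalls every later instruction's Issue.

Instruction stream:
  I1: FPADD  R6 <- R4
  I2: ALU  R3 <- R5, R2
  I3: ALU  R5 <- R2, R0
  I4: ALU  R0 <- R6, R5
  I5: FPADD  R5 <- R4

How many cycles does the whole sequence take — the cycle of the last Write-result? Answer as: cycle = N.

cycle = 16

[I1] 1/2/5/6
[I2] 2/3/4/5
[I3] 6/7/8/9  (struct: ALU busy until I2 writes@5)
[I4] 10/11/12/13  (struct: ALU busy until I3 writes@9)
[I5] 11/12/15/16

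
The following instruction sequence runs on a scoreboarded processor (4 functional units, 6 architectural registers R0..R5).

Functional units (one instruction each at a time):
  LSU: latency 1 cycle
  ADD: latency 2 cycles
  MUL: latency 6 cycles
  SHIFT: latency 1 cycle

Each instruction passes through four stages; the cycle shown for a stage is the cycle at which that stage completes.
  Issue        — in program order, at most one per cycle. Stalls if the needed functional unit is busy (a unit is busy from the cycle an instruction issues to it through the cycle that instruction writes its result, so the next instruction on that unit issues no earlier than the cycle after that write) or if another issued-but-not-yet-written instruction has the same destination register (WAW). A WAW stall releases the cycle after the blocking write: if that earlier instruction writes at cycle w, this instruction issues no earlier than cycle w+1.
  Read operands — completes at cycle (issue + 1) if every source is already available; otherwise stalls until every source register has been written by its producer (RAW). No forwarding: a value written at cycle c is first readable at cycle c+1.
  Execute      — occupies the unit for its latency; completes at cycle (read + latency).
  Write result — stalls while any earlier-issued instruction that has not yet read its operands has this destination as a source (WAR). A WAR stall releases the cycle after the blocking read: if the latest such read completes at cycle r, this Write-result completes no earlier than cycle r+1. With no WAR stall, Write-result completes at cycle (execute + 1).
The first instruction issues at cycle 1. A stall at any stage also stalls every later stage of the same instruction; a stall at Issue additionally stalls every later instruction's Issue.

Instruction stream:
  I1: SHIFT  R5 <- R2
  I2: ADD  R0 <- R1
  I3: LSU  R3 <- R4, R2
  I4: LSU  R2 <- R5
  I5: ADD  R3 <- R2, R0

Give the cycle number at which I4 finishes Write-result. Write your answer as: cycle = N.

[1] I1→SHIFT
[2] I1 RO · I2→ADD
[3] I1 EX · I2 RO · I3→LSU
[4] I1 WR R5 · I3 RO
[5] I2 EX · I3 EX
[6] I2 WR R0 · I3 WR R3
[7] I4→LSU
[8] I4 RO · I5→ADD
[9] I4 EX
[10] I4 WR R2
[11] I5 RO
[13] I5 EX
[14] I5 WR R3

cycle = 10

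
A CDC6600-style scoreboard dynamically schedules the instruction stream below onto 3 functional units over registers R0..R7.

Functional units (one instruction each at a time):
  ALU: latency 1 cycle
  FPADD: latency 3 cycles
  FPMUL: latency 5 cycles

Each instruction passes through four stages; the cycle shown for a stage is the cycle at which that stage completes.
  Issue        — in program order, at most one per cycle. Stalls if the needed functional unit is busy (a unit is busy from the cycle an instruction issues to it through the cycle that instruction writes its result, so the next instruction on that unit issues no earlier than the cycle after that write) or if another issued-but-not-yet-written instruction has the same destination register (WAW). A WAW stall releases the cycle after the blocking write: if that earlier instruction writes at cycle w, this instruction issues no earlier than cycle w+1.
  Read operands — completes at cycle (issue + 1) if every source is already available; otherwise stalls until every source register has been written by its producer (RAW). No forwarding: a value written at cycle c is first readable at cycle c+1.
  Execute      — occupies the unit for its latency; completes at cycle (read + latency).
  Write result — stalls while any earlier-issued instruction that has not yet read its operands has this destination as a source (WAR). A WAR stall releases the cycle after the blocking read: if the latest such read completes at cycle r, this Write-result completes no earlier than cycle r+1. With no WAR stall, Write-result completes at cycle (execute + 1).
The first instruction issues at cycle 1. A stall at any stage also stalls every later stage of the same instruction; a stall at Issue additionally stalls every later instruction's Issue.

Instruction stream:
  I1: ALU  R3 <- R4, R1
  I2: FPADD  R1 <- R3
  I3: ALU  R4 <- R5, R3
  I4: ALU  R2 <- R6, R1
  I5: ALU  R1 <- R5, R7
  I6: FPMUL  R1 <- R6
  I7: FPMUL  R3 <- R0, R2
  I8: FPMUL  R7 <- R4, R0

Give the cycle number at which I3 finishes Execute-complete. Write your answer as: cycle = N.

cycle 1: I1 dispatched to ALU
cycle 2: I1 operands ready | I2 dispatched to FPADD
cycle 3: I1 complete
cycle 4: R3←I1
cycle 5: I2 operands ready | I3 dispatched to ALU
cycle 6: I3 operands ready
cycle 7: I3 complete
cycle 8: I2 complete | R4←I3
cycle 9: R1←I2 | I4 dispatched to ALU
cycle 10: I4 operands ready
cycle 11: I4 complete
cycle 12: R2←I4
cycle 13: I5 dispatched to ALU
cycle 14: I5 operands ready
cycle 15: I5 complete
cycle 16: R1←I5
cycle 17: I6 dispatched to FPMUL
cycle 18: I6 operands ready
cycle 23: I6 complete
cycle 24: R1←I6
cycle 25: I7 dispatched to FPMUL
cycle 26: I7 operands ready
cycle 31: I7 complete
cycle 32: R3←I7
cycle 33: I8 dispatched to FPMUL
cycle 34: I8 operands ready
cycle 39: I8 complete
cycle 40: R7←I8

cycle = 7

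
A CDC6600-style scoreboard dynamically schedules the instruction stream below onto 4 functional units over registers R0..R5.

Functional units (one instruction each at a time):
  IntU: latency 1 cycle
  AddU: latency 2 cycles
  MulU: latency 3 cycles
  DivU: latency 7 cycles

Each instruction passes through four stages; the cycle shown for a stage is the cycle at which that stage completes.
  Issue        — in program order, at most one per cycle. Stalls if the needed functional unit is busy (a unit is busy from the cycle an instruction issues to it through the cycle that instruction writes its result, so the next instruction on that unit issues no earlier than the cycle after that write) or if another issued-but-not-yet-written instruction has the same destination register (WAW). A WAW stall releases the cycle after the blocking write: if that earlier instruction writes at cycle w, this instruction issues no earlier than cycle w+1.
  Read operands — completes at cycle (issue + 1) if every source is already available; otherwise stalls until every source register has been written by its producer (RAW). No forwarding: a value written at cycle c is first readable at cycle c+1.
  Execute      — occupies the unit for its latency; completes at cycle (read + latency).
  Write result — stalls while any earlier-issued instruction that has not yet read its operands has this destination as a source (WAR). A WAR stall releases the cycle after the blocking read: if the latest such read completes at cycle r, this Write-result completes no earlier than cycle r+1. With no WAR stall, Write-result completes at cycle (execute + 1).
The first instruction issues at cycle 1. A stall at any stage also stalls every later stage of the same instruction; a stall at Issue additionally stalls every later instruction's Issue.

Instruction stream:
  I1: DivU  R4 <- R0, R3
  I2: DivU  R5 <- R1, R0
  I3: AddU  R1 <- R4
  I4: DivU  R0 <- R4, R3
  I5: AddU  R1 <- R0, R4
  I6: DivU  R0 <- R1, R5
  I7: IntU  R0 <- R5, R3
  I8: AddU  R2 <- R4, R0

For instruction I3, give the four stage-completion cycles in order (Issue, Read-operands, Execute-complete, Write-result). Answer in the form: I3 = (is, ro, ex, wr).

I3 = (12, 13, 15, 16)

  I1 | 1 | 2 | 9 | 10
  I2 | 11 | 12 | 19 | 20   struct: DivU busy until I1 writes@10
  I3 | 12 | 13 | 15 | 16
  I4 | 21 | 22 | 29 | 30   struct: DivU busy until I2 writes@20
  I5 | 22 | 31 | 33 | 34   RAW R0: wait I4 write@30
  I6 | 31 | 35 | 42 | 43   struct: DivU busy until I4 writes@30 · RAW R1: wait I5 write@34
  I7 | 44 | 45 | 46 | 47   WAW R0: wait I6 write@43
  I8 | 45 | 48 | 50 | 51   RAW R0: wait I7 write@47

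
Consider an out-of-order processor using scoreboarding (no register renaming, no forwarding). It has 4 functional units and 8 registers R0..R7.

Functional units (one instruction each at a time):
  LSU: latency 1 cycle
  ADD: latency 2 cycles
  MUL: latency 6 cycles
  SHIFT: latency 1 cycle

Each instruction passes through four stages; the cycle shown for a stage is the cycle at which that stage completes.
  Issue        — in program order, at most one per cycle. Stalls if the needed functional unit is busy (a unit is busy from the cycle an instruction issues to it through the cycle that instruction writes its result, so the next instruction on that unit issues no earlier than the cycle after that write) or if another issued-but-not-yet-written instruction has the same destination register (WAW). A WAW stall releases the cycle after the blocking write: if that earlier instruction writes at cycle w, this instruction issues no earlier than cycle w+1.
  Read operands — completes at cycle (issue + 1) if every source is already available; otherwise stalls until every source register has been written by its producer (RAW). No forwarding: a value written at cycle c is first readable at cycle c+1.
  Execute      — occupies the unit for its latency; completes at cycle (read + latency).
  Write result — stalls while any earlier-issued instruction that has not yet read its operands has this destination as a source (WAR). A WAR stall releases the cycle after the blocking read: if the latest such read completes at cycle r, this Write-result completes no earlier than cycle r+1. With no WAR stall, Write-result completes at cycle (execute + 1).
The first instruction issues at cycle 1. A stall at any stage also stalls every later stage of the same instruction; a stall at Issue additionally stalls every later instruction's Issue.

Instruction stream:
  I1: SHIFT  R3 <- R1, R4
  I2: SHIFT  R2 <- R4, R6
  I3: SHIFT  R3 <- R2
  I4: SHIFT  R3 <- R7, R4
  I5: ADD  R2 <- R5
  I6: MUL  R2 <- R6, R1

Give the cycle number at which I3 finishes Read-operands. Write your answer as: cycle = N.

cycle = 10

cycle 1: I1 dispatched to SHIFT
cycle 2: I1 operands ready
cycle 3: I1 complete
cycle 4: R3←I1
cycle 5: I2 dispatched to SHIFT
cycle 6: I2 operands ready
cycle 7: I2 complete
cycle 8: R2←I2
cycle 9: I3 dispatched to SHIFT
cycle 10: I3 operands ready
cycle 11: I3 complete
cycle 12: R3←I3
cycle 13: I4 dispatched to SHIFT
cycle 14: I4 operands ready, I5 dispatched to ADD
cycle 15: I4 complete, I5 operands ready
cycle 16: R3←I4
cycle 17: I5 complete
cycle 18: R2←I5
cycle 19: I6 dispatched to MUL
cycle 20: I6 operands ready
cycle 26: I6 complete
cycle 27: R2←I6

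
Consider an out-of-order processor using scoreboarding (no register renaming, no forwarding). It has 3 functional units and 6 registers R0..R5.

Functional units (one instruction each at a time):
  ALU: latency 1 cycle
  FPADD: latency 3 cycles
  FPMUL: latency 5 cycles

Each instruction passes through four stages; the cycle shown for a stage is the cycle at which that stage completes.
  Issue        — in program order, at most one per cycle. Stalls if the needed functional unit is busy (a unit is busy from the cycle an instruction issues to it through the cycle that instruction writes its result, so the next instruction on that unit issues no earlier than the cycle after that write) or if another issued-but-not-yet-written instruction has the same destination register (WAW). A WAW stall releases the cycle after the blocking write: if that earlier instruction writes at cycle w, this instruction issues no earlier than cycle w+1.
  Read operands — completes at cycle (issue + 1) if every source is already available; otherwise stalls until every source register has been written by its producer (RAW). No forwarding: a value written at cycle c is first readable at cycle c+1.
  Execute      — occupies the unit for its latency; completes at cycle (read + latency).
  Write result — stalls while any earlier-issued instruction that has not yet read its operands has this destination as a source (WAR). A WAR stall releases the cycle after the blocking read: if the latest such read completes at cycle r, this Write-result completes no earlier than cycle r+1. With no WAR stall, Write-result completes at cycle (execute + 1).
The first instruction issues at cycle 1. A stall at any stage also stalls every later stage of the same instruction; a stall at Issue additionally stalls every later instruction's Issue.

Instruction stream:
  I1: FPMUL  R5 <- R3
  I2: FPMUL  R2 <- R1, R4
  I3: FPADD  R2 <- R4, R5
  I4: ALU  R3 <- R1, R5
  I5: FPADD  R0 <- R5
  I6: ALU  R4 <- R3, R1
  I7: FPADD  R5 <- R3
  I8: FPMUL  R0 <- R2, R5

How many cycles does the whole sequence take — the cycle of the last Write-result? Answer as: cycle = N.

cycle = 41

I1  is:1  ro:2  ex:7  wr:8
I2  is:9  ro:10  ex:15  wr:16  — struct: FPMUL busy until I1 writes@8
I3  is:17  ro:18  ex:21  wr:22  — WAW R2: wait I2 write@16
I4  is:18  ro:19  ex:20  wr:21
I5  is:23  ro:24  ex:27  wr:28  — struct: FPADD busy until I3 writes@22
I6  is:24  ro:25  ex:26  wr:27
I7  is:29  ro:30  ex:33  wr:34  — struct: FPADD busy until I5 writes@28
I8  is:30  ro:35  ex:40  wr:41  — RAW R5: wait I7 write@34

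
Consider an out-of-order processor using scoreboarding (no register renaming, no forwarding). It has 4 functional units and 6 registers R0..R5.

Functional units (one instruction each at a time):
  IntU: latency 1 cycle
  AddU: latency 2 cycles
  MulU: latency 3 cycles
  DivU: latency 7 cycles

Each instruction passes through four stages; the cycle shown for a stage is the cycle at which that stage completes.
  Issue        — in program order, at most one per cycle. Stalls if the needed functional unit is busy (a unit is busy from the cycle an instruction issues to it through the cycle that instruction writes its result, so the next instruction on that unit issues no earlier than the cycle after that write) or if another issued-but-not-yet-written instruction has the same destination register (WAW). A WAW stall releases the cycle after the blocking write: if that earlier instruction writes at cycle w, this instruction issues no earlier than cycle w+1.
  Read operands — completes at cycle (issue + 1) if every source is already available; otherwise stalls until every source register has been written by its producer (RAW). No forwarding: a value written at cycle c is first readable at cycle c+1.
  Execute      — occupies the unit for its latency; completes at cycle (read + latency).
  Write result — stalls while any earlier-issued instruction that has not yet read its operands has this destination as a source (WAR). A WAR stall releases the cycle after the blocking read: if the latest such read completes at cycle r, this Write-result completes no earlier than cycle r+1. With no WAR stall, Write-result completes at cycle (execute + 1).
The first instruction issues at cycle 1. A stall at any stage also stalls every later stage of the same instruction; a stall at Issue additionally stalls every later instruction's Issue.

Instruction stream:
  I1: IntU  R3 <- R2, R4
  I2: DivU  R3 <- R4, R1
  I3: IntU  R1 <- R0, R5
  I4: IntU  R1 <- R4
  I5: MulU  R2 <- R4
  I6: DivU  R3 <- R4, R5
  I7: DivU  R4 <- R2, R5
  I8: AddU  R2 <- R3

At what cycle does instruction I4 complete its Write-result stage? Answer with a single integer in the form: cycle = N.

c1: I1 dispatched to IntU
c2: I1 operands ready
c3: I1 complete
c4: R3←I1
c5: I2 dispatched to DivU
c6: I2 operands ready, I3 dispatched to IntU
c7: I3 operands ready
c8: I3 complete
c9: R1←I3
c10: I4 dispatched to IntU
c11: I4 operands ready, I5 dispatched to MulU
c12: I4 complete, I5 operands ready
c13: I2 complete, R1←I4
c14: R3←I2
c15: I5 complete, I6 dispatched to DivU
c16: R2←I5, I6 operands ready
c23: I6 complete
c24: R3←I6
c25: I7 dispatched to DivU
c26: I7 operands ready, I8 dispatched to AddU
c27: I8 operands ready
c29: I8 complete
c30: R2←I8
c33: I7 complete
c34: R4←I7

cycle = 13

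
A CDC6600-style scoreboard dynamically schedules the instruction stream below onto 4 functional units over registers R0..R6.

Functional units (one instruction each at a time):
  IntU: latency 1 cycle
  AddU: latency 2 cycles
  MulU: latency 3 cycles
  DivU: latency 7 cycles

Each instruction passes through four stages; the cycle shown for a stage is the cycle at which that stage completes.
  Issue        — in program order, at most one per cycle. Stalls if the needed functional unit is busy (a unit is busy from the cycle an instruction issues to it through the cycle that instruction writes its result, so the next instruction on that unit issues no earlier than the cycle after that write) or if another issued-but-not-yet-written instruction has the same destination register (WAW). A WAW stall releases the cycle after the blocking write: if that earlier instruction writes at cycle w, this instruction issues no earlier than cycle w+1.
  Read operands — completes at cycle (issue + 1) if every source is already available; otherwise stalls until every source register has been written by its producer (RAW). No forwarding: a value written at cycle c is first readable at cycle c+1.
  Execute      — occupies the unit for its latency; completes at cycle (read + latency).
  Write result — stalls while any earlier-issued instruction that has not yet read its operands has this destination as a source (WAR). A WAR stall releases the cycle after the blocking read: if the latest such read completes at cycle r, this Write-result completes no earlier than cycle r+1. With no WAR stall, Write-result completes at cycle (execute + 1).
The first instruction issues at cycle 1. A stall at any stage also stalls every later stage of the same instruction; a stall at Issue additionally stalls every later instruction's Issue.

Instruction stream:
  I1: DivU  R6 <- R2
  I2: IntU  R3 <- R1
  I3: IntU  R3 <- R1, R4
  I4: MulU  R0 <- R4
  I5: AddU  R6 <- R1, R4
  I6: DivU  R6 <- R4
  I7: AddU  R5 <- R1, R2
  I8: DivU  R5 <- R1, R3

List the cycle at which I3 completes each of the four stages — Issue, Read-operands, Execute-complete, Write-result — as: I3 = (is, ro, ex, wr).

I3 = (6, 7, 8, 9)

c1: I1 issues→DivU
c2: I1 reads, I2 issues→IntU
c3: I2 reads
c4: I2 exec-done
c5: I2 writes R3
c6: I3 issues→IntU
c7: I3 reads, I4 issues→MulU
c8: I3 exec-done, I4 reads
c9: I1 exec-done, I3 writes R3
c10: I1 writes R6
c11: I4 exec-done, I5 issues→AddU
c12: I4 writes R0, I5 reads
c14: I5 exec-done
c15: I5 writes R6
c16: I6 issues→DivU
c17: I6 reads, I7 issues→AddU
c18: I7 reads
c20: I7 exec-done
c21: I7 writes R5
c24: I6 exec-done
c25: I6 writes R6
c26: I8 issues→DivU
c27: I8 reads
c34: I8 exec-done
c35: I8 writes R5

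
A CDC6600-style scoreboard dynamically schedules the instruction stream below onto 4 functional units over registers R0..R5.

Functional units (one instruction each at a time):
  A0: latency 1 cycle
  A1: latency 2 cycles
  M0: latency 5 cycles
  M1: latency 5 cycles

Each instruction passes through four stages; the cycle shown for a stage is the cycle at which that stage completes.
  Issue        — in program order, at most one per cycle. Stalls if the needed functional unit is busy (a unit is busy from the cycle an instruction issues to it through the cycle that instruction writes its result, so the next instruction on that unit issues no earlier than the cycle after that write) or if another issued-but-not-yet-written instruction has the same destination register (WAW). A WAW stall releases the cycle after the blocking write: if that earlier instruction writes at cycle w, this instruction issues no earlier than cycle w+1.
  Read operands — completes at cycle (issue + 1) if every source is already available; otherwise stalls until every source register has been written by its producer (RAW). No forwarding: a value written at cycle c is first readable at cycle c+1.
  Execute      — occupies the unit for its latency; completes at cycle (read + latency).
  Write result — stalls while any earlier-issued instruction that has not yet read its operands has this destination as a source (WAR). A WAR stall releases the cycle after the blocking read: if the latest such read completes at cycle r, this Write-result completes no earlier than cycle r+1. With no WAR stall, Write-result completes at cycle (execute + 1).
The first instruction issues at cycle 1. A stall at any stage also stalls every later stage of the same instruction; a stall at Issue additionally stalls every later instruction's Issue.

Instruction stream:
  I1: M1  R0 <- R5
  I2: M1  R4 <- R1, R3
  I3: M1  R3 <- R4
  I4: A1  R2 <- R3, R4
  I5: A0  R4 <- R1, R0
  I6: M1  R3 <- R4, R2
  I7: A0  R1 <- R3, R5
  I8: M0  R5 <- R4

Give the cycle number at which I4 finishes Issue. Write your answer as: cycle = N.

cycle 1: I1 dispatched to M1
cycle 2: I1 operands ready
cycle 7: I1 complete
cycle 8: R0←I1
cycle 9: I2 dispatched to M1
cycle 10: I2 operands ready
cycle 15: I2 complete
cycle 16: R4←I2
cycle 17: I3 dispatched to M1
cycle 18: I3 operands ready | I4 dispatched to A1
cycle 19: I5 dispatched to A0
cycle 20: I5 operands ready
cycle 21: I5 complete
cycle 23: I3 complete
cycle 24: R3←I3
cycle 25: I4 operands ready | I6 dispatched to M1
cycle 26: R4←I5
cycle 27: I4 complete | I7 dispatched to A0
cycle 28: R2←I4 | I8 dispatched to M0
cycle 29: I6 operands ready | I8 operands ready
cycle 34: I6 complete | I8 complete
cycle 35: R3←I6
cycle 36: I7 operands ready
cycle 37: I7 complete | R5←I8
cycle 38: R1←I7

cycle = 18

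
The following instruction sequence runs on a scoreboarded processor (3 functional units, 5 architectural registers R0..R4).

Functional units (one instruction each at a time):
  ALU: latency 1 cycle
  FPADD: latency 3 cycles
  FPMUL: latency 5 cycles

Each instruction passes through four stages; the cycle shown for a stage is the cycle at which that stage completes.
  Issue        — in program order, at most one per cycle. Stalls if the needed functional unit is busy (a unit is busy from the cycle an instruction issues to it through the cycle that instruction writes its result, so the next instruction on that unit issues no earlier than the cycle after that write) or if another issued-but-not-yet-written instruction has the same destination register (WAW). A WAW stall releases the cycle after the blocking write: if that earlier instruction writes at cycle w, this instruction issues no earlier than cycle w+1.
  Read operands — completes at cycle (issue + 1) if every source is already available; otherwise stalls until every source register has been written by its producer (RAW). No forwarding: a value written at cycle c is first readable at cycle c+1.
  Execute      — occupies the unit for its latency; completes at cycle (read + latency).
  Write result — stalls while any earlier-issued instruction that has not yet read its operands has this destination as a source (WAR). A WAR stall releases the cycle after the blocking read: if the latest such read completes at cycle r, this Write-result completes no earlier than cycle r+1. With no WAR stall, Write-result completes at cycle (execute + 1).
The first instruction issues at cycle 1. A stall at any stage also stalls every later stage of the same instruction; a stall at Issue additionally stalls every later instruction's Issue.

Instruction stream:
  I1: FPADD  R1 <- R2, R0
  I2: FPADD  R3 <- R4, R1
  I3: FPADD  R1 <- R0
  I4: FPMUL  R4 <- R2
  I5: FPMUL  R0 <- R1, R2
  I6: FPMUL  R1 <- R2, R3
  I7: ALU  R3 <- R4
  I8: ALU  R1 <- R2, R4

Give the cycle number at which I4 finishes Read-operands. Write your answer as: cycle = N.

1) issue 1, read 2, done 5, write 6
2) issue 7, read 8, done 11, write 12  <struct: FPADD busy until I1 writes@6>
3) issue 13, read 14, done 17, write 18  <struct: FPADD busy until I2 writes@12>
4) issue 14, read 15, done 20, write 21
5) issue 22, read 23, done 28, write 29  <struct: FPMUL busy until I4 writes@21>
6) issue 30, read 31, done 36, write 37  <struct: FPMUL busy until I5 writes@29>
7) issue 31, read 32, done 33, write 34
8) issue 38, read 39, done 40, write 41  <WAW R1: wait I6 write@37>

cycle = 15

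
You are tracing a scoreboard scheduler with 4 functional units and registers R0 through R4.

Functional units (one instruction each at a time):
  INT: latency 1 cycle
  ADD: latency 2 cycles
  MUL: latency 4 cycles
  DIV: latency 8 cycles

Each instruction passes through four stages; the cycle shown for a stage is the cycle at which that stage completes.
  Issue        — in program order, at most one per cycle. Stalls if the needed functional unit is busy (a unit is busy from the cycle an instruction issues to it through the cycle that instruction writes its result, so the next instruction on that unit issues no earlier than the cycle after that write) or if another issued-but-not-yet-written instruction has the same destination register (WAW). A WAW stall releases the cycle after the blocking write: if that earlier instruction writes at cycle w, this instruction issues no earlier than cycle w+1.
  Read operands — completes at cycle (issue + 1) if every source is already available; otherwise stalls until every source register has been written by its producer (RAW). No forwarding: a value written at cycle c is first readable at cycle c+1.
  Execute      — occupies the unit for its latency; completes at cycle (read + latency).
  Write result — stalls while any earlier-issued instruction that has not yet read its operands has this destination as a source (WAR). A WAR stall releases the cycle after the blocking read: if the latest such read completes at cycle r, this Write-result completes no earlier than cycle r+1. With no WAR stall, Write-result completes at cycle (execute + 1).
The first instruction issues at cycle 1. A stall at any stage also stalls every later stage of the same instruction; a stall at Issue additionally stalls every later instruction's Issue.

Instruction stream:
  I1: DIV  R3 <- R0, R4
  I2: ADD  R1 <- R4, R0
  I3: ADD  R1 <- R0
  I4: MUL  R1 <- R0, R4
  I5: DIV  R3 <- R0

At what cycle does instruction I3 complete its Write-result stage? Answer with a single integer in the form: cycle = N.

t=1  I1 dispatched to DIV
t=2  I1 operands ready, I2 dispatched to ADD
t=3  I2 operands ready
t=5  I2 complete
t=6  R1←I2
t=7  I3 dispatched to ADD
t=8  I3 operands ready
t=10  I1 complete, I3 complete
t=11  R3←I1, R1←I3
t=12  I4 dispatched to MUL
t=13  I4 operands ready, I5 dispatched to DIV
t=14  I5 operands ready
t=17  I4 complete
t=18  R1←I4
t=22  I5 complete
t=23  R3←I5

cycle = 11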